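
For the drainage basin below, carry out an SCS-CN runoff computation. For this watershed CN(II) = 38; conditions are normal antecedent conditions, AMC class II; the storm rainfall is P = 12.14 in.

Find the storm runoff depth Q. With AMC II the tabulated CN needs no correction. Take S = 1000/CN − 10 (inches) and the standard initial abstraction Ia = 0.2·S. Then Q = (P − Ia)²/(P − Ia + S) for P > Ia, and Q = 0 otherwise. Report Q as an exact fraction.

Q = 71115489/22736350 in ≈ 3.128 in

CN(II) = 38; AMC II needs no correction.
Retention S: 1000/CN − 10 with CN=38.000 → S = 310/19 ≈ 16.316 in
Ia = 0.2S: 0.2·16.316 = 3.263 in (exactly 62/19)
Excess rainfall: 12.140 − 3.263 = 8.877 in; P > Ia so Q > 0
Runoff Q = (P−Ia)²/(P−Ia+S) = (8.877)²/(8.877+16.316) = 71115489/22736350 ≈ 3.128 in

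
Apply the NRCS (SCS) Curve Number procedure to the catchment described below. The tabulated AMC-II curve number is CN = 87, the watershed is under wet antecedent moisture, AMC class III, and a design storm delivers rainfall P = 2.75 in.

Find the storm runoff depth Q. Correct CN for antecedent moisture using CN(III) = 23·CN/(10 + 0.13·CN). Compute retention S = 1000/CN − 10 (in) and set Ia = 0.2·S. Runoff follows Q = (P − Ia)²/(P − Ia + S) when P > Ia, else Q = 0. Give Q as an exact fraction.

Q = 439782841/209472684 in ≈ 2.099 in

CN(III) from CN(II)=87: (23·87)/(10 + 0.13·87) = 200100/2131 ≈ 93.900
Retention S: 1000/CN − 10 with CN=93.900 → S = 1300/2001 ≈ 0.650 in
Ia = 0.2S: 0.2·0.650 = 0.130 in (exactly 260/2001)
P − Ia = 2.750 − 0.130 = 20971/8004 ≈ 2.620 in (> 0, runoff occurs)
Runoff Q = (P−Ia)²/(P−Ia+S) = (2.620)²/(2.620+0.650) = 439782841/209472684 ≈ 2.099 in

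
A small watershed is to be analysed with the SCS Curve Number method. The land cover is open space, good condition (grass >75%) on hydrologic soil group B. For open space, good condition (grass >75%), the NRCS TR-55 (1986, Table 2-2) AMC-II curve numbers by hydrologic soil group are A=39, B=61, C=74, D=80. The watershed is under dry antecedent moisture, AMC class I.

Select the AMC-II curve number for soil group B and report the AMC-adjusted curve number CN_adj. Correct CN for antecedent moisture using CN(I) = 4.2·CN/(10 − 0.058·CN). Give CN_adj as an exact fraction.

NRCS table: open space, good condition (grass >75%), soil group B → CN(II) = 61
CN(I) from CN(II)=61: (4.2·61)/(10 − 0.058·61) = 42700/1077 ≈ 39.647

CN_adj = 42700/1077 ≈ 39.647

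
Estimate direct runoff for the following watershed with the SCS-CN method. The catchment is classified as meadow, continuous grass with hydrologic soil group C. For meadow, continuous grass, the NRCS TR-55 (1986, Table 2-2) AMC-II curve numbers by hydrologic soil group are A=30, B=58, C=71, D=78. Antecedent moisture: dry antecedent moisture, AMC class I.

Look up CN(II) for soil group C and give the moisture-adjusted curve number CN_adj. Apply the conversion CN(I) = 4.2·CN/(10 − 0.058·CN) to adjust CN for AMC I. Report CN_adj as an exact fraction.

NRCS table: meadow, continuous grass, soil group C → CN(II) = 71
CN(I) from CN(II)=71: (4.2·71)/(10 − 0.058·71) = 149100/2941 ≈ 50.697

CN_adj = 149100/2941 ≈ 50.697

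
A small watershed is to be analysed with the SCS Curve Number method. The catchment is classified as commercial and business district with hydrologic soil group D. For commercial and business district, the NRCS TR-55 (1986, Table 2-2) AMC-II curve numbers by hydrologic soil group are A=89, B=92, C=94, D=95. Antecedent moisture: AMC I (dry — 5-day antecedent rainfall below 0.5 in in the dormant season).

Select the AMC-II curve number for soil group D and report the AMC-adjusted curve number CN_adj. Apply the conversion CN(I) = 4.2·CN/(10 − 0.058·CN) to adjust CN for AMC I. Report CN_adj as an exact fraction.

CN_adj = 39900/449 ≈ 88.864

NRCS table: commercial and business district, soil group D → CN(II) = 95
Adjust CN=95 to AMC I: 4.2·95/(10 − 0.058·95) → 399 ÷ (449/100) = 39900/449 ≈ 88.864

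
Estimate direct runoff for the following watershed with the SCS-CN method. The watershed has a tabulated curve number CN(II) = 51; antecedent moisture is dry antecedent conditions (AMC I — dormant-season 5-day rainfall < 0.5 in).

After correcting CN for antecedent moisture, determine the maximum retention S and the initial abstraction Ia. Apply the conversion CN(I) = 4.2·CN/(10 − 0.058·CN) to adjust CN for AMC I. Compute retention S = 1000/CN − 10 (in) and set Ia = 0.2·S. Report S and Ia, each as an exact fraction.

S = 3500/153 in ≈ 22.876 in; Ia = 700/153 in ≈ 4.575 in

Dry (AMC I): CN(I) = 4.2·51/(10 − 0.058·51) = (1071/5)/(3521/500) = 15300/503 ≈ 30.417
Retention S: 1000/CN − 10 with CN=30.417 → S = 3500/153 ≈ 22.876 in
Ia = 0.2S: 0.2·22.876 = 4.575 in (exactly 700/153)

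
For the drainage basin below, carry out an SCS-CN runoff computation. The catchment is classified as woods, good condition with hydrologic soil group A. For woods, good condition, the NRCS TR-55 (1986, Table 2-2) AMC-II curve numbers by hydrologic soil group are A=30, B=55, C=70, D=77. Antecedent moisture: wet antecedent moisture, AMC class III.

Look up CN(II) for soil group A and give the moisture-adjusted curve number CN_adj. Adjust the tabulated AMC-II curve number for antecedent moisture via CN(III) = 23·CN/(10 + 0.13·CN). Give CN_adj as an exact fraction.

CN_adj = 6900/139 ≈ 49.640

NRCS table: woods, good condition, soil group A → CN(II) = 30
CN(III) from CN(II)=30: (23·30)/(10 + 0.13·30) = 6900/139 ≈ 49.640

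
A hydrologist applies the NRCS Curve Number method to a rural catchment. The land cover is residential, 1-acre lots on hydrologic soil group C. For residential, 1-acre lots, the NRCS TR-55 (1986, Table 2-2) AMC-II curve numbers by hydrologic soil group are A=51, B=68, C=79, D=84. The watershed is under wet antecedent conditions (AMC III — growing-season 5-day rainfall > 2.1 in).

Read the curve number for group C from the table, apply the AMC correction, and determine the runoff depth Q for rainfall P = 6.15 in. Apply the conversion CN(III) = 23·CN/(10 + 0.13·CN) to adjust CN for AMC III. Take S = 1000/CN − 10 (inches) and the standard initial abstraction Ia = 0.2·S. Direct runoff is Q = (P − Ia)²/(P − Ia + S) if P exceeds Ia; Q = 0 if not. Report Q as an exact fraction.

NRCS table: residential, 1-acre lots, soil group C → CN(II) = 79
Wet (AMC III): CN(III) = 23·79/(10 + 0.13·79) = 1817/(2027/100) = 181700/2027 ≈ 89.640
S = 1000/(181700/2027) − 10 = 2100/1817 in ≈ 1.156 in
Ia = 0.2S: 0.2·1.156 = 0.231 in (exactly 420/1817)
Since P=6.150 > Ia=0.231: effective rainfall P−Ia = 215091/36340 in
Q = (215091/36340)²/((215091/36340) + 2100/1817) = (46264138281/1320595600)/(257091/36340) = 15421379427/3114228980 in ≈ 4.952 in

Q = 15421379427/3114228980 in ≈ 4.952 in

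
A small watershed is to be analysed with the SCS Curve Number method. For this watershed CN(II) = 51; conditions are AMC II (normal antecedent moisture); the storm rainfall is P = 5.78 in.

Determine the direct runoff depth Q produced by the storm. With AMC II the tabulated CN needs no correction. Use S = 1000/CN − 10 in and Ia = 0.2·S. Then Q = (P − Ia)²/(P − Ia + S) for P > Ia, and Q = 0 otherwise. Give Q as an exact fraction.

Average conditions: CN = 51 (no AMC adjustment).
Retention S: 1000/CN − 10 with CN=51.000 → S = 490/51 ≈ 9.608 in
Ia = 0.2·(490/51) = 98/51 in ≈ 1.922 in
Since P=5.780 > Ia=1.922: effective rainfall P−Ia = 9839/2550 in
Runoff Q = (P−Ia)²/(P−Ia+S) = (3.858)²/(3.858+9.608) = 96805921/87564450 ≈ 1.106 in

Q = 96805921/87564450 in ≈ 1.106 in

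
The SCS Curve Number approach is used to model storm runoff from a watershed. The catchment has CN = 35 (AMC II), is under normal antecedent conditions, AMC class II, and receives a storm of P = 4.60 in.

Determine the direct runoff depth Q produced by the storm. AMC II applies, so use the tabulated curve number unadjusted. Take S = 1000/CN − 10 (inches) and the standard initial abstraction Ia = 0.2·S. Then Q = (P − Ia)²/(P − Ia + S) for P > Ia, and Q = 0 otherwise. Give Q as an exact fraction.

Q = 961/23835 in ≈ 0.040 in

CN(II) = 35; AMC II needs no correction.
S = 1000/35 − 10 = 130/7 in ≈ 18.571 in
Initial abstraction Ia = S/5 = (130/7)/5 = 26/7 ≈ 3.714 in
P − Ia = 4.600 − 3.714 = 31/35 ≈ 0.886 in (> 0, runoff occurs)
Q: (31/35)² ÷ (681/35) = 961/23835 in (≈ 0.040 in)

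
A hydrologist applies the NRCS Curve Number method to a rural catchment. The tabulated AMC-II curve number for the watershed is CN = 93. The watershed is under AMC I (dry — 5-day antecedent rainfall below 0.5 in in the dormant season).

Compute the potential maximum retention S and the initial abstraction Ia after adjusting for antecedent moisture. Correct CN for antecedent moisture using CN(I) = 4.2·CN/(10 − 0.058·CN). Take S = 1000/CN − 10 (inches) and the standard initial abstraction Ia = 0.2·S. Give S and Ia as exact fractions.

Adjust CN=93 to AMC I: 4.2·93/(10 − 0.058·93) → (1953/5) ÷ (2303/500) = 27900/329 ≈ 84.802
Retention S: 1000/CN − 10 with CN=84.802 → S = 500/279 ≈ 1.792 in
Ia = 0.2·(500/279) = 100/279 in ≈ 0.358 in

S = 500/279 in ≈ 1.792 in; Ia = 100/279 in ≈ 0.358 in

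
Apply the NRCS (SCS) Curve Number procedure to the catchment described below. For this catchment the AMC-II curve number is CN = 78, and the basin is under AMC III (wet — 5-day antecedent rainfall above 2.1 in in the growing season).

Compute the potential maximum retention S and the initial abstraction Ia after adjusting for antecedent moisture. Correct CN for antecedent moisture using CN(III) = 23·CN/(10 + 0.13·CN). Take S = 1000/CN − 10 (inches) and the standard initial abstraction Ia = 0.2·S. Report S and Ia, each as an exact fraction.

S = 1100/897 in ≈ 1.226 in; Ia = 220/897 in ≈ 0.245 in

Wet (AMC III): CN(III) = 23·78/(10 + 0.13·78) = 1794/(1007/50) = 89700/1007 ≈ 89.076
Retention S: 1000/CN − 10 with CN=89.076 → S = 1100/897 ≈ 1.226 in
Ia = 0.2S: 0.2·1.226 = 0.245 in (exactly 220/897)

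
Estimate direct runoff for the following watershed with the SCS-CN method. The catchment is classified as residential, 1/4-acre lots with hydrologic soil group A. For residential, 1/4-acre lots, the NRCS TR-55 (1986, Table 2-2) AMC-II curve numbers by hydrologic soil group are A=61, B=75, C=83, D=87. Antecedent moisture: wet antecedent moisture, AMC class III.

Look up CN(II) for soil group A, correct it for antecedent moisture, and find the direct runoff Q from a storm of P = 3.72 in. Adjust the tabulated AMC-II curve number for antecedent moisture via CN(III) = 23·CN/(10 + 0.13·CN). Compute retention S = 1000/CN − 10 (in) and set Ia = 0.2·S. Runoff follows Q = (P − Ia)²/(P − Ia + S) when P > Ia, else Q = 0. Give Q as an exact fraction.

NRCS table: residential, 1/4-acre lots, soil group A → CN(II) = 61
CN(III) from CN(II)=61: (23·61)/(10 + 0.13·61) = 140300/1793 ≈ 78.249
S = 1000/(140300/1793) − 10 = 3900/1403 in ≈ 2.780 in
Ia = 0.2·(3900/1403) = 780/1403 in ≈ 0.556 in
P − Ia = 3.720 − 0.556 = 110979/35075 ≈ 3.164 in (> 0, runoff occurs)
Q: (110979/35075)² ÷ (208479/35075) = 4105446147/2437466975 in (≈ 1.684 in)

Q = 4105446147/2437466975 in ≈ 1.684 in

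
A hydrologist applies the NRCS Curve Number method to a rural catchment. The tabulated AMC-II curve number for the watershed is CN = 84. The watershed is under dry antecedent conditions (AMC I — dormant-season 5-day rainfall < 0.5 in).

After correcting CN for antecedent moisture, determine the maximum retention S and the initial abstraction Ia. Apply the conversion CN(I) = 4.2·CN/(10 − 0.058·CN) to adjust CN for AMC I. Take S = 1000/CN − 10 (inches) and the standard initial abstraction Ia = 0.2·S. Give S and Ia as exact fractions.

S = 2000/441 in ≈ 4.535 in; Ia = 400/441 in ≈ 0.907 in

CN(I) from CN(II)=84: (4.2·84)/(10 − 0.058·84) = 44100/641 ≈ 68.799
S = 1000/(44100/641) − 10 = 2000/441 in ≈ 4.535 in
Ia = 0.2S: 0.2·4.535 = 0.907 in (exactly 400/441)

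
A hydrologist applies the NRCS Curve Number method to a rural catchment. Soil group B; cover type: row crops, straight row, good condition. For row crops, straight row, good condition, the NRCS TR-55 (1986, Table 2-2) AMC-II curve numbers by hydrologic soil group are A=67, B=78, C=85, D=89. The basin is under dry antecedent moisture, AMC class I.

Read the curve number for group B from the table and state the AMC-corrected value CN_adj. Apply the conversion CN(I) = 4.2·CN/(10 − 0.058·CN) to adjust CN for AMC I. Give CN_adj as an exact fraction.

CN_adj = 81900/1369 ≈ 59.825

NRCS table: row crops, straight row, good condition, soil group B → CN(II) = 78
CN(I) from CN(II)=78: (4.2·78)/(10 − 0.058·78) = 81900/1369 ≈ 59.825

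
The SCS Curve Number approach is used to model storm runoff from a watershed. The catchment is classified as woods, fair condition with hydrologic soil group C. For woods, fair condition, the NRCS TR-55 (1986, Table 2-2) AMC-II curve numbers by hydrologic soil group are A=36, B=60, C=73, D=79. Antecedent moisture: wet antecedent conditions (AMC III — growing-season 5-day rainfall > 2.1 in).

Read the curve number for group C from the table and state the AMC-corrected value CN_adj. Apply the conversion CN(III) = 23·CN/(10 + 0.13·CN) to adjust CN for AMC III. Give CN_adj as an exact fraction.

NRCS table: woods, fair condition, soil group C → CN(II) = 73
Wet (AMC III): CN(III) = 23·73/(10 + 0.13·73) = 1679/(1949/100) = 167900/1949 ≈ 86.147

CN_adj = 167900/1949 ≈ 86.147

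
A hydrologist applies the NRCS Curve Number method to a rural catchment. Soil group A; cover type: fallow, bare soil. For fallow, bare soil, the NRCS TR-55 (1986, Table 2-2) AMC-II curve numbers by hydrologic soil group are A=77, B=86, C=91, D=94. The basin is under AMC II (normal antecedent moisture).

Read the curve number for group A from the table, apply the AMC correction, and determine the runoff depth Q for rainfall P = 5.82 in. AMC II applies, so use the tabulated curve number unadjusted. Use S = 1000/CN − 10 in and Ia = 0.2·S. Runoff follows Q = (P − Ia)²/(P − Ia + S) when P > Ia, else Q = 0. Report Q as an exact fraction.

NRCS table: fallow, bare soil, soil group A → CN(II) = 77
AMC II — tabulated CN = 77 applies directly.
S = 1000/77 − 10 = 230/77 in ≈ 2.987 in
Ia = 0.2·(230/77) = 46/77 in ≈ 0.597 in
Excess rainfall: 5.820 − 0.597 = 5.223 in; P > Ia so Q > 0
Q = (20107/3850)²/((20107/3850) + 230/77) = (404291449/14822500)/(31607/3850) = 404291449/121686950 in ≈ 3.322 in

Q = 404291449/121686950 in ≈ 3.322 in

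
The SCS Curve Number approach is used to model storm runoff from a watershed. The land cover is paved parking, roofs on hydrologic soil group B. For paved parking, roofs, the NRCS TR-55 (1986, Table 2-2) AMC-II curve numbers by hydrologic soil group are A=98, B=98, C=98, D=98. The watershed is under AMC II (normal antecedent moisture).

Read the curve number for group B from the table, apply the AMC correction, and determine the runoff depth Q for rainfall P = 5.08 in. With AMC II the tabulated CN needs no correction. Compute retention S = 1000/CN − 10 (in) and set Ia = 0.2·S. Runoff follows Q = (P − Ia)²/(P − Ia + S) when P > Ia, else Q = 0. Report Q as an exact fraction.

Q = 38105929/7868175 in ≈ 4.843 in

NRCS table: paved parking, roofs, soil group B → CN(II) = 98
AMC II — tabulated CN = 98 applies directly.
Max retention: S = 1000/98 − 10 = 10/49 in (≈ 0.204 in)
Ia = 0.2S: 0.2·0.204 = 0.041 in (exactly 2/49)
P − Ia = 5.080 − 0.041 = 6173/1225 ≈ 5.039 in (> 0, runoff occurs)
Runoff Q = (P−Ia)²/(P−Ia+S) = (5.039)²/(5.039+0.204) = 38105929/7868175 ≈ 4.843 in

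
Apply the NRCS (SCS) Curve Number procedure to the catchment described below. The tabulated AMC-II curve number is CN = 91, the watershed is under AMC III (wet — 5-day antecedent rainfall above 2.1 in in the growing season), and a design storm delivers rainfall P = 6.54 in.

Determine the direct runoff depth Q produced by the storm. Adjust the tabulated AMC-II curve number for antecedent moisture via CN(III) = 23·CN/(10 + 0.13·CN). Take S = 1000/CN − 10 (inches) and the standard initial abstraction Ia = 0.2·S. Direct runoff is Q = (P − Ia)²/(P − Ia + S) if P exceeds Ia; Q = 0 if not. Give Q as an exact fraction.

Q = 152060006307/25130337050 in ≈ 6.051 in

CN(III) from CN(II)=91: (23·91)/(10 + 0.13·91) = 209300/2183 ≈ 95.877
S = 1000/(209300/2183) − 10 = 900/2093 in ≈ 0.430 in
Ia = 0.2·(900/2093) = 180/2093 in ≈ 0.086 in
Since P=6.540 > Ia=0.086: effective rainfall P−Ia = 675411/104650 in
Q = (675411/104650)²/((675411/104650) + 900/2093) = (456180018921/10951622500)/(720411/104650) = 152060006307/25130337050 in ≈ 6.051 in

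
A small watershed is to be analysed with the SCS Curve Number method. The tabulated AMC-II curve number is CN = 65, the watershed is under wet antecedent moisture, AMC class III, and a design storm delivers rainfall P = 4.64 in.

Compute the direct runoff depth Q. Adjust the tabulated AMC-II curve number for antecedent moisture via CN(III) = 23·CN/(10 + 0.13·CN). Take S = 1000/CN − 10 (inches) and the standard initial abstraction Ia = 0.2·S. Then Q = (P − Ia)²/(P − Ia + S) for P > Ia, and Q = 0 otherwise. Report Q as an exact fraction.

Q = 243110464/90978225 in ≈ 2.672 in

Adjust CN=65 to AMC III: 23·65/(10 + 0.13·65) → 1495 ÷ (369/20) = 29900/369 ≈ 81.030
Max retention: S = 1000/(29900/369) − 10 = 700/299 in (≈ 2.341 in)
Ia = 0.2S: 0.2·2.341 = 0.468 in (exactly 140/299)
P − Ia = 4.640 − 0.468 = 31184/7475 ≈ 4.172 in (> 0, runoff occurs)
Runoff Q = (P−Ia)²/(P−Ia+S) = (4.172)²/(4.172+2.341) = 243110464/90978225 ≈ 2.672 in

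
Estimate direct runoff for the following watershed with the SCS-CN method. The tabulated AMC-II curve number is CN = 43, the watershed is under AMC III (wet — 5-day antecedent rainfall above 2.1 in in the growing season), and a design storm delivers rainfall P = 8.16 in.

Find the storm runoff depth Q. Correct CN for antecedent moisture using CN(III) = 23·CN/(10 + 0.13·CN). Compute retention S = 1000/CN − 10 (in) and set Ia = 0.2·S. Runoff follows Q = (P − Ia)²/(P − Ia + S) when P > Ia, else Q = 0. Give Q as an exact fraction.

Adjust CN=43 to AMC III: 23·43/(10 + 0.13·43) → 989 ÷ (1559/100) = 98900/1559 ≈ 63.438
Max retention: S = 1000/(98900/1559) − 10 = 5700/989 in (≈ 5.763 in)
Initial abstraction Ia = S/5 = (5700/989)/5 = 1140/989 ≈ 1.153 in
P − Ia = 8.160 − 1.153 = 173256/24725 ≈ 7.007 in (> 0, runoff occurs)
Runoff Q = (P−Ia)²/(P−Ia+S) = (7.007)²/(7.007+5.763) = 833823376/216862975 ≈ 3.845 in

Q = 833823376/216862975 in ≈ 3.845 in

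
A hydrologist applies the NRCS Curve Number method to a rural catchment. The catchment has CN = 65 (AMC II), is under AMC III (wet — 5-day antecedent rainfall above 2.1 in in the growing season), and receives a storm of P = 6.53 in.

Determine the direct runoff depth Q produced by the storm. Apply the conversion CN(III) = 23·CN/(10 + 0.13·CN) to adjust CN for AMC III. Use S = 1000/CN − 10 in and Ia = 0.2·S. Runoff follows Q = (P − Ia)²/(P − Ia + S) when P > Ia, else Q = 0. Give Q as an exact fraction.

CN(III) from CN(II)=65: (23·65)/(10 + 0.13·65) = 29900/369 ≈ 81.030
Max retention: S = 1000/(29900/369) − 10 = 700/299 in (≈ 2.341 in)
Ia = 0.2S: 0.2·2.341 = 0.468 in (exactly 140/299)
P − Ia = 6.530 − 0.468 = 181247/29900 ≈ 6.062 in (> 0, runoff occurs)
Runoff Q = (P−Ia)²/(P−Ia+S) = (6.062)²/(6.062+2.341) = 32850475009/7512285300 ≈ 4.373 in

Q = 32850475009/7512285300 in ≈ 4.373 in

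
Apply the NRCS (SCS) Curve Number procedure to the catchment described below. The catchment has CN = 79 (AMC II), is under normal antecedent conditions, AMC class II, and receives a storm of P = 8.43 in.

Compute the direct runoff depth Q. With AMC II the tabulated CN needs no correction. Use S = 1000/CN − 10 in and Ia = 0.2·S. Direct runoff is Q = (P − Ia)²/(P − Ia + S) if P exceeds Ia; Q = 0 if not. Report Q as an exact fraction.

AMC II — tabulated CN = 79 applies directly.
S = 1000/79 − 10 = 210/79 in ≈ 2.658 in
Ia = 0.2·(210/79) = 42/79 in ≈ 0.532 in
Since P=8.430 > Ia=0.532: effective rainfall P−Ia = 62397/7900 in
Runoff Q = (P−Ia)²/(P−Ia+S) = (7.898)²/(7.898+2.658) = 1297795203/219612100 ≈ 5.909 in

Q = 1297795203/219612100 in ≈ 5.909 in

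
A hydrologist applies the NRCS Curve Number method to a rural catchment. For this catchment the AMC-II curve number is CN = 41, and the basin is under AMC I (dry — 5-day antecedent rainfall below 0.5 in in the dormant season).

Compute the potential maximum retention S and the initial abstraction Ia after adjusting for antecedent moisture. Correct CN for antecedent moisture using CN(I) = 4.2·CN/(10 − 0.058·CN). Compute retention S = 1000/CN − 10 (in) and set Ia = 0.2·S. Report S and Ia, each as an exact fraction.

CN(I) from CN(II)=41: (4.2·41)/(10 − 0.058·41) = 86100/3811 ≈ 22.592
S = 1000/(86100/3811) − 10 = 29500/861 in ≈ 34.262 in
Initial abstraction Ia = S/5 = (29500/861)/5 = 5900/861 ≈ 6.852 in

S = 29500/861 in ≈ 34.262 in; Ia = 5900/861 in ≈ 6.852 in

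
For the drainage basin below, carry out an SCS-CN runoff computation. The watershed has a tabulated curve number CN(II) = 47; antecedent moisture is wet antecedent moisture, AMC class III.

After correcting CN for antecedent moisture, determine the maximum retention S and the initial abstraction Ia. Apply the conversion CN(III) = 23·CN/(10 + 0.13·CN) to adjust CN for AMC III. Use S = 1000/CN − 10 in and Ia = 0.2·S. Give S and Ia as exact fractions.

CN(III) from CN(II)=47: (23·47)/(10 + 0.13·47) = 108100/1611 ≈ 67.101
Max retention: S = 1000/(108100/1611) − 10 = 5300/1081 in (≈ 4.903 in)
Initial abstraction Ia = S/5 = (5300/1081)/5 = 1060/1081 ≈ 0.981 in

S = 5300/1081 in ≈ 4.903 in; Ia = 1060/1081 in ≈ 0.981 in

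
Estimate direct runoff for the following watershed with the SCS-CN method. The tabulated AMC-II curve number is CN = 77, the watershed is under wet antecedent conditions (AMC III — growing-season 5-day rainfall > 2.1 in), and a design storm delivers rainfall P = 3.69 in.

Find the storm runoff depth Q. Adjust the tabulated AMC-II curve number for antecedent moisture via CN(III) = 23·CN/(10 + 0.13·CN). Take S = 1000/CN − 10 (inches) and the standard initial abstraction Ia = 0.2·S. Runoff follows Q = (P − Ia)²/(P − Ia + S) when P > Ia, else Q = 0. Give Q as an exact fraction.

Wet (AMC III): CN(III) = 23·77/(10 + 0.13·77) = 1771/(2001/100) = 7700/87 ≈ 88.506
Max retention: S = 1000/(7700/87) − 10 = 100/77 in (≈ 1.299 in)
Initial abstraction Ia = S/5 = (100/77)/5 = 20/77 ≈ 0.260 in
Excess rainfall: 3.690 − 0.260 = 3.430 in; P > Ia so Q > 0
Q = (26413/7700)²/((26413/7700) + 100/77) = (697646569/59290000)/(36413/7700) = 697646569/280380100 in ≈ 2.488 in

Q = 697646569/280380100 in ≈ 2.488 in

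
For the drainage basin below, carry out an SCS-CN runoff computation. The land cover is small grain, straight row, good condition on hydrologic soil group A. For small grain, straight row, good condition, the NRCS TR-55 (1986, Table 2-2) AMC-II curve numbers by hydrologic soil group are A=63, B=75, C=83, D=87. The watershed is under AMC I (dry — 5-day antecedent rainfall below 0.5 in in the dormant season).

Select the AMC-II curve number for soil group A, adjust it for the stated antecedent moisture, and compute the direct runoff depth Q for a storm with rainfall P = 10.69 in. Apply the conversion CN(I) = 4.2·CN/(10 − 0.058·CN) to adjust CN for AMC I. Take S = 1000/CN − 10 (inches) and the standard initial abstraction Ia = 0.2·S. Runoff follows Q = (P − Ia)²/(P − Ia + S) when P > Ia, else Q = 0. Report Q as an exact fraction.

Q = 1090535338369/382914170100 in ≈ 2.848 in

NRCS table: small grain, straight row, good condition, soil group A → CN(II) = 63
Dry (AMC I): CN(I) = 4.2·63/(10 − 0.058·63) = (1323/5)/(3173/500) = 132300/3173 ≈ 41.696
Retention S: 1000/CN − 10 with CN=41.696 → S = 18500/1323 ≈ 13.983 in
Initial abstraction Ia = S/5 = (18500/1323)/5 = 3700/1323 ≈ 2.797 in
Excess rainfall: 10.690 − 2.797 = 7.893 in; P > Ia so Q > 0
Q: (1044287/132300)² ÷ (2894287/132300) = 1090535338369/382914170100 in (≈ 2.848 in)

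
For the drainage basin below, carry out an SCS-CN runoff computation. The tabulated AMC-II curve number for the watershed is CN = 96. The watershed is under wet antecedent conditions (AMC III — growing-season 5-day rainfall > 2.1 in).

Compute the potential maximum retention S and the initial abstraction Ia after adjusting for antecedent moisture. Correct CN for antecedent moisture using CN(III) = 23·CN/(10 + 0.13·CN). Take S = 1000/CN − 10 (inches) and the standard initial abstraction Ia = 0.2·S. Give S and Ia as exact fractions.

S = 25/138 in ≈ 0.181 in; Ia = 5/138 in ≈ 0.036 in

CN(III) from CN(II)=96: (23·96)/(10 + 0.13·96) = 27600/281 ≈ 98.221
Max retention: S = 1000/(27600/281) − 10 = 25/138 in (≈ 0.181 in)
Ia = 0.2S: 0.2·0.181 = 0.036 in (exactly 5/138)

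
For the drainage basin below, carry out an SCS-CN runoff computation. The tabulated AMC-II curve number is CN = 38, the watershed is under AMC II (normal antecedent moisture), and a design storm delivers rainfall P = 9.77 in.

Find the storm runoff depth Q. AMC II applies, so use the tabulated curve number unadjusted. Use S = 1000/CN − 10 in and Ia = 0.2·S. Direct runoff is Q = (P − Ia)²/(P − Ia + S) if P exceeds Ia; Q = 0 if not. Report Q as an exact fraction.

Q = 152843769/82389700 in ≈ 1.855 in

CN(II) = 38; AMC II needs no correction.
Max retention: S = 1000/38 − 10 = 310/19 in (≈ 16.316 in)
Ia = 0.2·(310/19) = 62/19 in ≈ 3.263 in
P − Ia = 9.770 − 3.263 = 12363/1900 ≈ 6.507 in (> 0, runoff occurs)
Q = (12363/1900)²/((12363/1900) + 310/19) = (152843769/3610000)/(43363/1900) = 152843769/82389700 in ≈ 1.855 in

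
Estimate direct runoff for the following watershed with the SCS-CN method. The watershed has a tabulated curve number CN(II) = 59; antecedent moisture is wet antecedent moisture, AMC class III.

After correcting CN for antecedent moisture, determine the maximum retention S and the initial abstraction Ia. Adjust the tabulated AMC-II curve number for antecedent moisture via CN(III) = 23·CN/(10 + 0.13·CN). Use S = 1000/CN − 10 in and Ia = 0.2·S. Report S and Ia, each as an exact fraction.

S = 4100/1357 in ≈ 3.021 in; Ia = 820/1357 in ≈ 0.604 in

CN(III) from CN(II)=59: (23·59)/(10 + 0.13·59) = 135700/1767 ≈ 76.797
S = 1000/(135700/1767) − 10 = 4100/1357 in ≈ 3.021 in
Ia = 0.2S: 0.2·3.021 = 0.604 in (exactly 820/1357)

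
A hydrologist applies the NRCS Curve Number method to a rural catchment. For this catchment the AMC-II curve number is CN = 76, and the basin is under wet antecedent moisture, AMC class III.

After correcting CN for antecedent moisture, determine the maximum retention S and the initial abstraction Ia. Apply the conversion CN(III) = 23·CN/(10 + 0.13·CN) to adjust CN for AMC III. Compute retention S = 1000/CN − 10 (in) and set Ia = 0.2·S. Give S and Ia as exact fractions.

Wet (AMC III): CN(III) = 23·76/(10 + 0.13·76) = 1748/(497/25) = 43700/497 ≈ 87.928
S = 1000/(43700/497) − 10 = 600/437 in ≈ 1.373 in
Ia = 0.2S: 0.2·1.373 = 0.275 in (exactly 120/437)

S = 600/437 in ≈ 1.373 in; Ia = 120/437 in ≈ 0.275 in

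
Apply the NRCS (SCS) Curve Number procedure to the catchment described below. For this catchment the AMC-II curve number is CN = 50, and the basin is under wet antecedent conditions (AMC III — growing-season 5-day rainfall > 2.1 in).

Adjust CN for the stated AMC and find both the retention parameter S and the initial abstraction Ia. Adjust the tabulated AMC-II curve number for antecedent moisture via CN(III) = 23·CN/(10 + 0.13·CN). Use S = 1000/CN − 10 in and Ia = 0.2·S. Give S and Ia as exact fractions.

Wet (AMC III): CN(III) = 23·50/(10 + 0.13·50) = 1150/(33/2) = 2300/33 ≈ 69.697
Retention S: 1000/CN − 10 with CN=69.697 → S = 100/23 ≈ 4.348 in
Ia = 0.2S: 0.2·4.348 = 0.870 in (exactly 20/23)

S = 100/23 in ≈ 4.348 in; Ia = 20/23 in ≈ 0.870 in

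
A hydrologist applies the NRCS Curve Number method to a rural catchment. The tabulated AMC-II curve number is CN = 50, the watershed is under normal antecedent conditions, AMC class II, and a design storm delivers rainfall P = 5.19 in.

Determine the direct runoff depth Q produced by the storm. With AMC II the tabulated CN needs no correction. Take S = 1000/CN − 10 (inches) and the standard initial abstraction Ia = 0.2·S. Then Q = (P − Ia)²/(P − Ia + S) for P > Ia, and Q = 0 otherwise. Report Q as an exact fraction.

Average conditions: CN = 50 (no AMC adjustment).
Retention S: 1000/CN − 10 with CN=50.000 → S = 10 ≈ 10.000 in
Initial abstraction Ia = S/5 = 10/5 = 2 ≈ 2.000 in
Excess rainfall: 5.190 − 2.000 = 3.190 in; P > Ia so Q > 0
Q = (319/100)²/((319/100) + 10) = (101761/10000)/(1319/100) = 101761/131900 in ≈ 0.772 in

Q = 101761/131900 in ≈ 0.772 in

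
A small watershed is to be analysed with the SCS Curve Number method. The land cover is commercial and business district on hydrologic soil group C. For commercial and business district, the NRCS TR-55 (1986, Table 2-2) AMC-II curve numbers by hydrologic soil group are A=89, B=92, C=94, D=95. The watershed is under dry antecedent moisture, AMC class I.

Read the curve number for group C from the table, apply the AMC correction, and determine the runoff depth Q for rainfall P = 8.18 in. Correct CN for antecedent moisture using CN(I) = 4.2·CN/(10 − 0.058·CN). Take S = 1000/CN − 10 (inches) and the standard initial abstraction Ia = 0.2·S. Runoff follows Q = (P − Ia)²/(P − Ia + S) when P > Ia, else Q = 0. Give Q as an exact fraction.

Q = 16786052721/2542528450 in ≈ 6.602 in

NRCS table: commercial and business district, soil group C → CN(II) = 94
CN(I) from CN(II)=94: (4.2·94)/(10 − 0.058·94) = 32900/379 ≈ 86.807
Max retention: S = 1000/(32900/379) − 10 = 500/329 in (≈ 1.520 in)
Ia = 0.2S: 0.2·1.520 = 0.304 in (exactly 100/329)
Excess rainfall: 8.180 − 0.304 = 7.876 in; P > Ia so Q > 0
Q: (129561/16450)² ÷ (154561/16450) = 16786052721/2542528450 in (≈ 6.602 in)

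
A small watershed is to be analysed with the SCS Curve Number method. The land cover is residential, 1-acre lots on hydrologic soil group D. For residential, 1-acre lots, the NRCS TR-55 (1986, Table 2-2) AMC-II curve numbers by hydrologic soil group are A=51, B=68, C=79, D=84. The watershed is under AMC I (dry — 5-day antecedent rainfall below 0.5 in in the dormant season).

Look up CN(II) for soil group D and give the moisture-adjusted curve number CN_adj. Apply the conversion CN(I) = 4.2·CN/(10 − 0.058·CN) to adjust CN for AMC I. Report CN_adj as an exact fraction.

CN_adj = 44100/641 ≈ 68.799

NRCS table: residential, 1-acre lots, soil group D → CN(II) = 84
Adjust CN=84 to AMC I: 4.2·84/(10 − 0.058·84) → (1764/5) ÷ (641/125) = 44100/641 ≈ 68.799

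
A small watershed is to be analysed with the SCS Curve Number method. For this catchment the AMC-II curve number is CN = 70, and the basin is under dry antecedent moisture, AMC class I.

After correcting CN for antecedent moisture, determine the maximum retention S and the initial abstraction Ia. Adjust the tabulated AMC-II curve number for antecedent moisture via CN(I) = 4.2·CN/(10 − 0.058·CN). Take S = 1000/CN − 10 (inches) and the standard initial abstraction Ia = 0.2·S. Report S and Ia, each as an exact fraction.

Adjust CN=70 to AMC I: 4.2·70/(10 − 0.058·70) → 294 ÷ (297/50) = 4900/99 ≈ 49.495
Retention S: 1000/CN − 10 with CN=49.495 → S = 500/49 ≈ 10.204 in
Initial abstraction Ia = S/5 = (500/49)/5 = 100/49 ≈ 2.041 in

S = 500/49 in ≈ 10.204 in; Ia = 100/49 in ≈ 2.041 in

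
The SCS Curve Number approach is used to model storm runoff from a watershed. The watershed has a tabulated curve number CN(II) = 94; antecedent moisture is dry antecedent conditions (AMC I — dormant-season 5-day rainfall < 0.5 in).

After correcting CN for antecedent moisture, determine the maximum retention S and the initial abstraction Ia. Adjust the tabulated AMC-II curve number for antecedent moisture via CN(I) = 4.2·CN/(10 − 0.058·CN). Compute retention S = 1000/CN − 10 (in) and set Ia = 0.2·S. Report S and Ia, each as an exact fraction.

Dry (AMC I): CN(I) = 4.2·94/(10 − 0.058·94) = (1974/5)/(1137/250) = 32900/379 ≈ 86.807
Max retention: S = 1000/(32900/379) − 10 = 500/329 in (≈ 1.520 in)
Ia = 0.2S: 0.2·1.520 = 0.304 in (exactly 100/329)

S = 500/329 in ≈ 1.520 in; Ia = 100/329 in ≈ 0.304 in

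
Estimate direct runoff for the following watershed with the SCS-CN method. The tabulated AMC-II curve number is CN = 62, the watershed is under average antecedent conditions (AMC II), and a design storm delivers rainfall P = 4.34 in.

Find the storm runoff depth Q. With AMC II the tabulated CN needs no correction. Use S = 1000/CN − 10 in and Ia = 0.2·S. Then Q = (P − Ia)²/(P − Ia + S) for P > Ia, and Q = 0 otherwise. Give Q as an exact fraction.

Q = 23299929/22206850 in ≈ 1.049 in

Average conditions: CN = 62 (no AMC adjustment).
S = 1000/62 − 10 = 190/31 in ≈ 6.129 in
Initial abstraction Ia = S/5 = (190/31)/5 = 38/31 ≈ 1.226 in
P − Ia = 4.340 − 1.226 = 4827/1550 ≈ 3.114 in (> 0, runoff occurs)
Q: (4827/1550)² ÷ (14327/1550) = 23299929/22206850 in (≈ 1.049 in)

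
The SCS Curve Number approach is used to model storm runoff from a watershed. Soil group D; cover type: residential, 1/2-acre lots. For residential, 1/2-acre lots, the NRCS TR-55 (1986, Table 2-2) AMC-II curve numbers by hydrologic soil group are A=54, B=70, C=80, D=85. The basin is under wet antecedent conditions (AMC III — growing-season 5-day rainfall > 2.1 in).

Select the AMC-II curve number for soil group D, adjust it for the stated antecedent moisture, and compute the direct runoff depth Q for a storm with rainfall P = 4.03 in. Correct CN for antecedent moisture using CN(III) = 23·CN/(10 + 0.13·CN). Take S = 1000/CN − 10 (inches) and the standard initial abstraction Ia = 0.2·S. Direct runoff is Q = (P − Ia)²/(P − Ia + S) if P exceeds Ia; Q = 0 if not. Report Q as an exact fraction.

NRCS table: residential, 1/2-acre lots, soil group D → CN(II) = 85
Adjust CN=85 to AMC III: 23·85/(10 + 0.13·85) → 1955 ÷ (421/20) = 39100/421 ≈ 92.874
Retention S: 1000/CN − 10 with CN=92.874 → S = 300/391 ≈ 0.767 in
Initial abstraction Ia = S/5 = (300/391)/5 = 60/391 ≈ 0.153 in
P − Ia = 4.030 − 0.153 = 151573/39100 ≈ 3.877 in (> 0, runoff occurs)
Q = (151573/39100)²/((151573/39100) + 300/391) = (22974374329/1528810000)/(181573/39100) = 22974374329/7099504300 in ≈ 3.236 in

Q = 22974374329/7099504300 in ≈ 3.236 in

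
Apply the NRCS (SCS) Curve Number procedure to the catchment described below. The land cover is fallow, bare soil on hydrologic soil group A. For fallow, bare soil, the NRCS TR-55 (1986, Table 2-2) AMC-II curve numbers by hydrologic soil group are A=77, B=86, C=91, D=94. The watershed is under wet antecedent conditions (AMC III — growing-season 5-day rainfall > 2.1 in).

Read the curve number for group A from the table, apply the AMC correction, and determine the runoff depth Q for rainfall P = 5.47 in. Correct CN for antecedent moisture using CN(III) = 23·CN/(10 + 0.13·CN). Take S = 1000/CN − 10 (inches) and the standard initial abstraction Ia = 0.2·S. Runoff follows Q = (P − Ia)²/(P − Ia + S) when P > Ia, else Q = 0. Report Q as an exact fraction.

Q = 1609534161/385916300 in ≈ 4.171 in

NRCS table: fallow, bare soil, soil group A → CN(II) = 77
CN(III) from CN(II)=77: (23·77)/(10 + 0.13·77) = 7700/87 ≈ 88.506
Retention S: 1000/CN − 10 with CN=88.506 → S = 100/77 ≈ 1.299 in
Ia = 0.2S: 0.2·1.299 = 0.260 in (exactly 20/77)
Since P=5.470 > Ia=0.260: effective rainfall P−Ia = 40119/7700 in
Q: (40119/7700)² ÷ (50119/7700) = 1609534161/385916300 in (≈ 4.171 in)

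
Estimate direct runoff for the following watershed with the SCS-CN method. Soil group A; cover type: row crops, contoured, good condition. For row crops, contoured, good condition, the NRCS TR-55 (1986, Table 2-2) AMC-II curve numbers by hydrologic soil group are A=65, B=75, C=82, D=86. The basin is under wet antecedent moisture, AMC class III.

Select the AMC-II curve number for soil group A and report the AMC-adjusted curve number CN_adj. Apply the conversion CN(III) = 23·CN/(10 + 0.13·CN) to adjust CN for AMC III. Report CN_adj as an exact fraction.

CN_adj = 29900/369 ≈ 81.030

NRCS table: row crops, contoured, good condition, soil group A → CN(II) = 65
Adjust CN=65 to AMC III: 23·65/(10 + 0.13·65) → 1495 ÷ (369/20) = 29900/369 ≈ 81.030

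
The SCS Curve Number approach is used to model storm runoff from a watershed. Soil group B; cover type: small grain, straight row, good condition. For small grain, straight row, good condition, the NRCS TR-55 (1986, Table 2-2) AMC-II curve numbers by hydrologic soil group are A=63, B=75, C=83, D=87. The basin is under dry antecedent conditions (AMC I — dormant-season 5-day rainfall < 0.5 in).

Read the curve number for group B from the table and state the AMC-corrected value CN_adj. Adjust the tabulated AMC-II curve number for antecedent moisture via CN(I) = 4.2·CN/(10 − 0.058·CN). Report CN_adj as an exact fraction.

CN_adj = 6300/113 ≈ 55.752

NRCS table: small grain, straight row, good condition, soil group B → CN(II) = 75
CN(I) from CN(II)=75: (4.2·75)/(10 − 0.058·75) = 6300/113 ≈ 55.752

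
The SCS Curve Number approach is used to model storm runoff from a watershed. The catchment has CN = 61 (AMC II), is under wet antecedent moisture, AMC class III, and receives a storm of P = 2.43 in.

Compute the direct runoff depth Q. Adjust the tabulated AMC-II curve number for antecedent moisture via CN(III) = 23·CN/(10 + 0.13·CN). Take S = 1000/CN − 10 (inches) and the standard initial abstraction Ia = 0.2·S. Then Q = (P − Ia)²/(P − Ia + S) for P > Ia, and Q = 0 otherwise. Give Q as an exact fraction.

Wet (AMC III): CN(III) = 23·61/(10 + 0.13·61) = 1403/(1793/100) = 140300/1793 ≈ 78.249
Max retention: S = 1000/(140300/1793) − 10 = 3900/1403 in (≈ 2.780 in)
Ia = 0.2S: 0.2·2.780 = 0.556 in (exactly 780/1403)
P − Ia = 2.430 − 0.556 = 262929/140300 ≈ 1.874 in (> 0, runoff occurs)
Runoff Q = (P−Ia)²/(P−Ia+S) = (1.874)²/(1.874+2.780) = 23043886347/30535312900 ≈ 0.755 in

Q = 23043886347/30535312900 in ≈ 0.755 in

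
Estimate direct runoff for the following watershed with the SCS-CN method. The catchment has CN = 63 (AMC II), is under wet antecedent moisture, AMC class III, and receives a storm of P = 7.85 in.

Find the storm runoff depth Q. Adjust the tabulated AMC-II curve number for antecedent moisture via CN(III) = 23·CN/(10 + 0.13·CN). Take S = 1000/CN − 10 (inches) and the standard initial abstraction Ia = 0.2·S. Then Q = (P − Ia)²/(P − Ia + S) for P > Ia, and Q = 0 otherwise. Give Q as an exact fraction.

Q = 45238312249/8308363140 in ≈ 5.445 in

Adjust CN=63 to AMC III: 23·63/(10 + 0.13·63) → 1449 ÷ (1819/100) = 144900/1819 ≈ 79.659
Max retention: S = 1000/(144900/1819) − 10 = 3700/1449 in (≈ 2.553 in)
Ia = 0.2S: 0.2·2.553 = 0.511 in (exactly 740/1449)
P − Ia = 7.850 − 0.511 = 212693/28980 ≈ 7.339 in (> 0, runoff occurs)
Q: (212693/28980)² ÷ (286693/28980) = 45238312249/8308363140 in (≈ 5.445 in)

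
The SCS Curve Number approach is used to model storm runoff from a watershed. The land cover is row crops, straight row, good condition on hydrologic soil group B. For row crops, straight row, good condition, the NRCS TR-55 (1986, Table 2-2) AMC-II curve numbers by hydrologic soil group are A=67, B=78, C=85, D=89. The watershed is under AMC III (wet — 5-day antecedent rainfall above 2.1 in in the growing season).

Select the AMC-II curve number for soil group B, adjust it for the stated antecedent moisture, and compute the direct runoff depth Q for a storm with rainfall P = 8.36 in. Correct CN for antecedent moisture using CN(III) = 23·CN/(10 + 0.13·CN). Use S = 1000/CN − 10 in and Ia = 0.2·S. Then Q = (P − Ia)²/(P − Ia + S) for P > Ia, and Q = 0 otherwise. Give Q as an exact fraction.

Q = 3010379339/427039275 in ≈ 7.049 in

NRCS table: row crops, straight row, good condition, soil group B → CN(II) = 78
Wet (AMC III): CN(III) = 23·78/(10 + 0.13·78) = 1794/(1007/50) = 89700/1007 ≈ 89.076
Retention S: 1000/CN − 10 with CN=89.076 → S = 1100/897 ≈ 1.226 in
Initial abstraction Ia = S/5 = (1100/897)/5 = 220/897 ≈ 0.245 in
Since P=8.360 > Ia=0.245: effective rainfall P−Ia = 181973/22425 in
Q: (181973/22425)² ÷ (209473/22425) = 3010379339/427039275 in (≈ 7.049 in)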